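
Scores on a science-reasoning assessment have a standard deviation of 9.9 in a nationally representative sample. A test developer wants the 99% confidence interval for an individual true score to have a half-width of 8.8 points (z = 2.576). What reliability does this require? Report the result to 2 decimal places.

0.88

SEM needed = half-width / z = 8.8/2.576 ≃ 3.416
r = 1 − (3.416/9.9)² ≃ 1 − 0.119 ≃ 0.881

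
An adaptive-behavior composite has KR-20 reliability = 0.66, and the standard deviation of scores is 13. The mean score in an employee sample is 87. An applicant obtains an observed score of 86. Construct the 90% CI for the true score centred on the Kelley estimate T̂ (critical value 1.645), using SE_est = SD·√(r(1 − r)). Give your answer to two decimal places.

T̂ = 0.6600(86) + 0.3400(87) ≈ 86.3400
SE_est = SD * √(r(1 − r)) = 13.0000 * √0.2244 ≈ 13.0000 * 0.4737 ≈ 6.1582
90% CI: 86.3400 ± 10.1303 ≈ (76.2097, 96.4703)

[76.21, 96.47]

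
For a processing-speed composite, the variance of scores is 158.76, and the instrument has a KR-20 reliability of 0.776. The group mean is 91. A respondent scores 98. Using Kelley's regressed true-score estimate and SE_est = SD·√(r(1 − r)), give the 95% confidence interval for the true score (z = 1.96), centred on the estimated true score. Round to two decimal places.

[86.14, 106.73]

SD = √158.76 = 12.6000
T̂ = 0.7760(98) + 0.2240(91) ≈ 96.4320
SE_est = 12.6000·√(0.7760·0.2240) ≈ 5.2532
95% CI: 96.4320 ± 10.2963 ≈ (86.1357, 106.7283)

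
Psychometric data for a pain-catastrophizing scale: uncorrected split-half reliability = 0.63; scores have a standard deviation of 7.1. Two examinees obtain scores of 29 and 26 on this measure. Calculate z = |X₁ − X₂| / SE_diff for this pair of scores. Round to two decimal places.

0.63

r_full = 2·0.63 / (1 + 0.63) ≈ 0.773
SEM = 7.100 × √(1 − 0.773) = 7.100 × √0.227 ≈ 7.100 × 0.476 ≈ 3.383
Standard error of the difference = 3.383·√2 ≈ 4.784
z = 3 / 4.784 ≈ 0.627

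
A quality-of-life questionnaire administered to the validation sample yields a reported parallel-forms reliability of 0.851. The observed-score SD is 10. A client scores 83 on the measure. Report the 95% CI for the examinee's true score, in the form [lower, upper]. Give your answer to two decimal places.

SEM = 10.0000·√(1 − 0.8510) ≃ 3.8601
1.96 · SEM ≃ 7.5657
CI = 83 ± 7.5657 → [75.4343, 90.5657]

[75.43, 90.57]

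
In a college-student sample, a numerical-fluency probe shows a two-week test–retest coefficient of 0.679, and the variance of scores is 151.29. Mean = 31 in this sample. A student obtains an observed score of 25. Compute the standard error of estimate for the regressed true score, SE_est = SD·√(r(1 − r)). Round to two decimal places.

5.74

σ = 151.29^(1/2) = 12.3000
SE_est = 12.3000·√[r(1 − r)] ≃ 5.7424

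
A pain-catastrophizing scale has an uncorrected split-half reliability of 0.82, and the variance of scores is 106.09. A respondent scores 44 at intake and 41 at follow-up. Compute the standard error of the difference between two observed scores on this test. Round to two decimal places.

σ = 106.09^(1/2) = 10.3000
Spearman-Brown: r = 2(0.82) / (1 + 0.82) = 1.6400 / 1.8200 ≈ 0.9011
SEM = 10.3000*√(1 − 0.9011) ≈ 3.2392
Standard error of the difference = 3.2392·√2 ≈ 4.5809

4.58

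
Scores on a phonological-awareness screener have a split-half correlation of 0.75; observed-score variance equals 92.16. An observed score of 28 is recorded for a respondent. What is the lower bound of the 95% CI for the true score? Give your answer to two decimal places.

20.89

SD = √92.16 ≈ 9.600
r_full = 2·0.75 / (1 + 0.75) ≈ 0.857
SEM = 9.600 · √(1 − 0.857) = 9.600 · √0.143 ≈ 9.600 · 0.378 ≈ 3.628
1.96 · SEM ≈ 7.112
Lower bound: 28 − 7.112 = 20.888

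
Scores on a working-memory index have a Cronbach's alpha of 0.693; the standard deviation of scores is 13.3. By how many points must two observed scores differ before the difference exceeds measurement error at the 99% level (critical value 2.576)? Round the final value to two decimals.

The standard error of measurement is 13.300*√(1 − 0.693) ≈ 13.300*0.554 ≈ 7.369.
Standard error of the difference = 7.369·√2 ≈ 10.422
Minimum reliable difference = 2.576 * SE_diff ≈ 2.576 * 10.422 ≈ 26.846

26.85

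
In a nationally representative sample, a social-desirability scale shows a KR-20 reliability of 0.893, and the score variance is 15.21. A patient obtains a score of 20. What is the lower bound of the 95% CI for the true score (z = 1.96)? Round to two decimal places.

17.50

SD = √15.21 ≈ 3.9000
SEM = 3.9000×√(1 − 0.8930) ≈ 1.2757
Half-width = 1.96×1.2757 ≈ 2.5004
Lower bound: 20 − 2.5004 = 17.4996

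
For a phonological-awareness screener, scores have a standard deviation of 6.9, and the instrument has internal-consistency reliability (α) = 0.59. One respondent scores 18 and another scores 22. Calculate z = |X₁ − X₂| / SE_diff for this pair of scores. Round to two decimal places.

0.64

The standard error of measurement is 6.90000*√(1 − 0.59000) ≈ 6.90000*0.64031 ≈ 4.41816.
SE_diff = √2 * SEM ≈ 6.24822
z = |18 − 22| / 6.24822 = 4 / 6.24822 ≈ 0.64018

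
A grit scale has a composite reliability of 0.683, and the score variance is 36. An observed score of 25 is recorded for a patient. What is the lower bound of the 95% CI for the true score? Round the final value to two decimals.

18.38

SD = √36 ≈ 6.000
SEM = 6.000×√(1 − 0.683) ≈ 3.378
1.96 × SEM ≈ 6.621
Lower bound: 25 − 6.621 = 18.379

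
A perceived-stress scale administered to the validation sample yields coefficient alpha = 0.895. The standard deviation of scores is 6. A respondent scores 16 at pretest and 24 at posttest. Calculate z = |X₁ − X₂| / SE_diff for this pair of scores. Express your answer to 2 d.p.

SEM = 6.00000 × √(1 − 0.89500) = 6.00000 × √0.10500 ≈ 6.00000 × 0.32404 ≈ 1.94422
SE_diff = √2 × SEM ≈ 2.74955
z = |16 − 24| / 2.74955 = 8 / 2.74955 ≈ 2.90957

2.91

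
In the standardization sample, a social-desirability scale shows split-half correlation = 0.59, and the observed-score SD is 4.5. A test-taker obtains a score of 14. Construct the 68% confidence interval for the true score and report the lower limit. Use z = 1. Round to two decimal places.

Spearman-Brown: r = 2(0.59) / (1 + 0.59) = 1.1800 / 1.5900 ≈ 0.7421
SEM = 4.5000*√(1 − 0.7421) ≈ 2.2851
1 * SEM ≈ 2.2851
Lower bound: 14 − 2.2851 = 11.7149

11.71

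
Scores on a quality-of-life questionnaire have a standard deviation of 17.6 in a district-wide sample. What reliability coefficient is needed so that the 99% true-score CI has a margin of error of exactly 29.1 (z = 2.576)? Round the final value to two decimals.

0.59

Required SEM = 29.1 / 2.576 ≈ 11.29658
r = 1 − (SEM / SD)² = 1 − (11.29658 / 17.6)² ≈ 1 − 0.41197 ≈ 0.58803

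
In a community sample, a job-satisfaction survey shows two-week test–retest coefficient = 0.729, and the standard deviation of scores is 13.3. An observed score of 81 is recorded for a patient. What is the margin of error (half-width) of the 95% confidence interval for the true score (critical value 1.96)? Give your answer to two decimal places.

13.57

SEM = 13.30000 × √(1 − 0.72900) = 13.30000 × √0.27100 ≈ 13.30000 × 0.52058 ≈ 6.92367
1.96 × SEM ≈ 13.57039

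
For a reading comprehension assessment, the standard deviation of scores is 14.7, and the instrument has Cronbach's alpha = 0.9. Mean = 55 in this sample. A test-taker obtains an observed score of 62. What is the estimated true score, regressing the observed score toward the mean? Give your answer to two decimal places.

61.30

T̂ = 0.900(62) + 0.100(55) ≈ 61.300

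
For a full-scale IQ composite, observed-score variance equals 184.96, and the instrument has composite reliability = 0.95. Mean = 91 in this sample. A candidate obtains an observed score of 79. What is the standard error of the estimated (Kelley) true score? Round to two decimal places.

SD = √184.96 ≃ 13.600
SE_est = SD · √(r(1 − r)) = 13.600 · √0.048 ≃ 13.600 · 0.218 ≃ 2.964

2.96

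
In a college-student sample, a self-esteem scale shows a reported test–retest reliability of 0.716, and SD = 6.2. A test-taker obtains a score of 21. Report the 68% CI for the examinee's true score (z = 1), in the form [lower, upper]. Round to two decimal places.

[17.70, 24.30]

The standard error of measurement is 6.20000·√(1 − 0.71600) ≈ 6.20000·0.53292 ≈ 3.30408.
Margin = 1 · 3.30408 ≈ 3.30408
68% CI: 21 ± 3.30408 = [17.69592, 24.30408]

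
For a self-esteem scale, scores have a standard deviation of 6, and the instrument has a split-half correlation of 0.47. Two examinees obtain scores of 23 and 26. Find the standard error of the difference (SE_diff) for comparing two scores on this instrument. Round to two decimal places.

r_full = 2·0.47 / (1 + 0.47) ≈ 0.639
SEM = 6.000×√(1 − 0.639) ≈ 3.603
SE_diff = √2 × SEM ≈ 5.095

5.10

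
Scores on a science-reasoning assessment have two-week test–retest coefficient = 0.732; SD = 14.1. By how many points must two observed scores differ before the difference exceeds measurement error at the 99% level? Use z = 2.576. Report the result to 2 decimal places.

SEM = 14.1000 × √(1 − 0.7320) = 14.1000 × √0.2680 ≈ 14.1000 × 0.5177 ≈ 7.2994
SE_diff = SEM × √2 ≈ 7.2994 × 1.4142 ≈ 10.3229
Smallest detectable difference = 2.576×10.3229 ≈ 26.5918

26.59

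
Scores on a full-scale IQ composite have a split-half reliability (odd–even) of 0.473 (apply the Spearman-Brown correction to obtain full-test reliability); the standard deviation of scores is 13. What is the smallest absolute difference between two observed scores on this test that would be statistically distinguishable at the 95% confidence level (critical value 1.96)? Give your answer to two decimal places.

Full-length reliability (Spearman-Brown) = 2(0.473)/(1+0.473) ≃ 0.6422
SEM = 13.0000 * √(1 − 0.6422) = 13.0000 * √0.3578 ≃ 13.0000 * 0.5981 ≃ 7.7758
Standard error of the difference = 7.7758·√2 ≃ 10.9967
Smallest detectable difference = 1.96*10.9967 ≃ 21.5535

21.55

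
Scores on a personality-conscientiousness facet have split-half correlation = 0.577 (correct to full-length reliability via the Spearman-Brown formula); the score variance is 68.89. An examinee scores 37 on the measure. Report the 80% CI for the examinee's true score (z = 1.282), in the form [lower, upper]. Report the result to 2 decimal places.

[31.49, 42.51]

σ = 68.89^(1/2) = 8.3000
Spearman-Brown: r = 2(0.577) / (1 + 0.577) = 1.1540 / 1.5770 ≃ 0.7318
SEM = 8.3000 · √(1 − 0.7318) = 8.3000 · √0.2682 ≃ 8.3000 · 0.5179 ≃ 4.2987
1.282 · SEM ≃ 5.5109
Interval: (31.4891, 42.5109)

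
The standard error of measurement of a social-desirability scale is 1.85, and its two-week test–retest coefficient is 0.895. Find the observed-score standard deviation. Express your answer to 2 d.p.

σ = SEM·(1 − r)^(−1/2) ≈ 1.85*3.0861 ≈ 5.7092

5.71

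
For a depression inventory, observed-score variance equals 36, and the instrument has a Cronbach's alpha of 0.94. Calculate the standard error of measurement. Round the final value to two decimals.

SD = √36 = 6.0000
The standard error of measurement is 6.0000·√(1 − 0.9400) ≈ 6.0000·0.2449 ≈ 1.4697.

1.47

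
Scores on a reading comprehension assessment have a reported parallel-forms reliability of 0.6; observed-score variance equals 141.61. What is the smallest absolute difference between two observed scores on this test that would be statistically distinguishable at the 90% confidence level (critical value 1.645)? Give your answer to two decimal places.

SD = √141.61 = 11.900
SEM = 11.900·√(1 − 0.600) ≈ 7.526
Standard error of the difference = 7.526·√2 ≈ 10.644
Smallest detectable difference = 1.645·10.644 ≈ 17.509

17.51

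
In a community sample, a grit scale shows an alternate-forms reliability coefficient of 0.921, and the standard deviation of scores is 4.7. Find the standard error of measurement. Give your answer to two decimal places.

1.32

SEM = 4.7000 * √(1 − 0.9210) = 4.7000 * √0.0790 ≈ 4.7000 * 0.2811 ≈ 1.3210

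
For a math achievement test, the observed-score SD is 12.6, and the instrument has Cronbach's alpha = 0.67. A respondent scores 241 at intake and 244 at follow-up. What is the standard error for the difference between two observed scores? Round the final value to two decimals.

10.24

The standard error of measurement is 12.6000×√(1 − 0.6700) ≈ 12.6000×0.5745 ≈ 7.2381.
Standard error of the difference = 7.2381·√2 ≈ 10.2363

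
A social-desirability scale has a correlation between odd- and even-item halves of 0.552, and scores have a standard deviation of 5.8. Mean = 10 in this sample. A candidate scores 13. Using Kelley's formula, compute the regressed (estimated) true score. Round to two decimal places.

Full-length reliability (Spearman-Brown) = 2(0.552)/(1+0.552) ≈ 0.7113
T̂ = 0.7113(13) + 0.2887(10) ≈ 12.1340

12.13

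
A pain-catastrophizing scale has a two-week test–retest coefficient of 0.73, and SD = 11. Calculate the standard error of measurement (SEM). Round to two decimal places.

5.72

SEM = 11.00000 × √(1 − 0.73000) = 11.00000 × √0.27000 ≃ 11.00000 × 0.51962 ≃ 5.71577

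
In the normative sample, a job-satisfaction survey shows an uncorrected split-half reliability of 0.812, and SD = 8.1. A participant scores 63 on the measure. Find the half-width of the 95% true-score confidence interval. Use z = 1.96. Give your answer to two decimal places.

5.11

Full-length reliability (Spearman-Brown) = 2(0.812)/(1+0.812) ≈ 0.896
The standard error of measurement is 8.100*√(1 − 0.896) ≈ 8.100*0.322 ≈ 2.609.
Margin = 1.96 * 2.609 ≈ 5.114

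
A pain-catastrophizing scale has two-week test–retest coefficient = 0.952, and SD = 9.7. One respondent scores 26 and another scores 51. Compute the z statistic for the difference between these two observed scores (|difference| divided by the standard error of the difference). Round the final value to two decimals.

8.32

SEM = 9.70000 × √(1 − 0.95200) = 9.70000 × √0.04800 ≈ 9.70000 × 0.21909 ≈ 2.12516
SE_diff = √2 × SEM ≈ 3.00544
z = 25 / 3.00544 ≈ 8.31826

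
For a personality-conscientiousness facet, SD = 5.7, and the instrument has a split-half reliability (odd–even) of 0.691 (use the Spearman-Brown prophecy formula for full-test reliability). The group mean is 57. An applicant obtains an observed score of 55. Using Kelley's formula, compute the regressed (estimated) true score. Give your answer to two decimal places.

r_full = 2·0.691 / (1 + 0.691) ≈ 0.817
Estimated true score = 0.817×55 + (1 − 0.817)×57 ≈ 55.365

55.37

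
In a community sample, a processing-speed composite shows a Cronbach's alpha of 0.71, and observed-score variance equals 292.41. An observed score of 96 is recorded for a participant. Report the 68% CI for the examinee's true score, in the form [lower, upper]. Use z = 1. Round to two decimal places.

[86.79, 105.21]

SD = √292.41 = 17.100
SEM = 17.100·√(1 − 0.710) ≃ 9.209
Half-width = 1·9.209 ≃ 9.209
CI = 96 ± 9.209 → [86.791, 105.209]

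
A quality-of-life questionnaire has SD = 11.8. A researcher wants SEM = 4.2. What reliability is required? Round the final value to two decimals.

Required reliability = 1 − (SEM/SD)² = 1 − 0.127 ≃ 0.873

0.87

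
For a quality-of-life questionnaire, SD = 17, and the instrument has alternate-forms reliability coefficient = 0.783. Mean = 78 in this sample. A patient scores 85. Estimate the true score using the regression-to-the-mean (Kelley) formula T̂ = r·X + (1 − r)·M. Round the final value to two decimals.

83.48

T̂ = 0.7830(85) + 0.2170(78) ≈ 83.4810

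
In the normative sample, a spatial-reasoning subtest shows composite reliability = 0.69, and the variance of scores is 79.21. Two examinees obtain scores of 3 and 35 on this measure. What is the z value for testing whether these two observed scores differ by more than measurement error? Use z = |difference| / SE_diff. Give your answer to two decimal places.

4.57

SD = √79.21 = 8.900
SEM = 8.900*√(1 − 0.690) ≈ 4.955
SE_diff = √2 * SEM ≈ 7.008
z = 32 / 7.008 ≈ 4.566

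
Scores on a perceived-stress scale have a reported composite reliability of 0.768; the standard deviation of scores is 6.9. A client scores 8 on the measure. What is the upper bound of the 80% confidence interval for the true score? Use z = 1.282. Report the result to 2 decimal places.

SEM = 6.90000 × √(1 − 0.76800) = 6.90000 × √0.23200 ≃ 6.90000 × 0.48166 ≃ 3.32348
Margin = 1.282 × 3.32348 ≃ 4.26070
Upper bound: 8 + 4.26070 = 12.26070

12.26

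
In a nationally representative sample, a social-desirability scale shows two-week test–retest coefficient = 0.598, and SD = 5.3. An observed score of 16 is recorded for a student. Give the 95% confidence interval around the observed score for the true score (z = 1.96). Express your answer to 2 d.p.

[9.41, 22.59]

The standard error of measurement is 5.30000·√(1 − 0.59800) ≈ 5.30000·0.63403 ≈ 3.36038.
Margin = 1.96 · 3.36038 ≈ 6.58635
Interval: (9.41365, 22.58635)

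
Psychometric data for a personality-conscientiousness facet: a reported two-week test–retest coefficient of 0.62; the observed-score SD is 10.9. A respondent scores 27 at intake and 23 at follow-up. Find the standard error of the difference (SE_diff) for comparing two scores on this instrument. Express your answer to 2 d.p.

The standard error of measurement is 10.9000×√(1 − 0.6200) ≃ 10.9000×0.6164 ≃ 6.7192.
SE_diff = √2 × SEM ≃ 9.5024

9.50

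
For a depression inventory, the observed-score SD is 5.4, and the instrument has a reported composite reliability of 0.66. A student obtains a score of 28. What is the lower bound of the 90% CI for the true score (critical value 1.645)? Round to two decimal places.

22.82

The standard error of measurement is 5.40000×√(1 − 0.66000) ≈ 5.40000×0.58310 ≈ 3.14871.
1.645 × SEM ≈ 5.17963
Lower limit = 28 − 5.17963 ≈ 22.82037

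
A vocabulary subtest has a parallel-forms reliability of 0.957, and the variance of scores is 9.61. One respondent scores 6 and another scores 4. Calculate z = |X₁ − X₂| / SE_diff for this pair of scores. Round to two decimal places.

SD = √9.61 = 3.1000
SEM = 3.1000 · √(1 − 0.9570) = 3.1000 · √0.0430 ≃ 3.1000 · 0.2074 ≃ 0.6428
Standard error of the difference = 0.6428·√2 ≃ 0.9091
z = 2 / 0.9091 ≃ 2.2000

2.20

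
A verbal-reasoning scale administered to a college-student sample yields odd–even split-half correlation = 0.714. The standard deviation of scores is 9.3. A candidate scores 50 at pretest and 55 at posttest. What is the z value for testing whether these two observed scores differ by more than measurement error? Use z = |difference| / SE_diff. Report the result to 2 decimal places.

0.93

Spearman-Brown: r = 2(0.714) / (1 + 0.714) = 1.4280 / 1.7140 ≃ 0.8331
SEM = 9.3000 × √(1 − 0.8331) = 9.3000 × √0.1669 ≃ 9.3000 × 0.4085 ≃ 3.7989
SE_diff = √2 × SEM ≃ 5.3725
z = 5 / 5.3725 ≃ 0.9307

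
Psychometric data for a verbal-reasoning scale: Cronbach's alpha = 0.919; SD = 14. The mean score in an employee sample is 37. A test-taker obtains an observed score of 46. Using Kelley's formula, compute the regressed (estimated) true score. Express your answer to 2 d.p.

45.27

T̂ = 0.919(46) + 0.081(37) ≈ 45.271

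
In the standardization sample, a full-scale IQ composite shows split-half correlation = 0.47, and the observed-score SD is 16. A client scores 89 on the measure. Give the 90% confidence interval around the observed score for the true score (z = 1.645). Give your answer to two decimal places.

Spearman-Brown: r = 2(0.47) / (1 + 0.47) = 0.94000 / 1.47000 ≈ 0.63946
SEM = 16.00000·√(1 − 0.63946) ≈ 9.60725
Half-width = 1.645·9.60725 ≈ 15.80393
Interval: (73.19607, 104.80393)

[73.20, 104.80]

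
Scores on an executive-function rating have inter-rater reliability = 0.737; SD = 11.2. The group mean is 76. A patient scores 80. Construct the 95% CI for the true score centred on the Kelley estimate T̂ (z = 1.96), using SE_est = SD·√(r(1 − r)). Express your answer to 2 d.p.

T̂ = 0.737(80) + 0.263(76) ≈ 78.948
SE_est = 11.200*√(0.737*0.263) ≈ 4.931
95% CI: 78.948 ± 9.665 ≈ (69.283, 88.613)

[69.28, 88.61]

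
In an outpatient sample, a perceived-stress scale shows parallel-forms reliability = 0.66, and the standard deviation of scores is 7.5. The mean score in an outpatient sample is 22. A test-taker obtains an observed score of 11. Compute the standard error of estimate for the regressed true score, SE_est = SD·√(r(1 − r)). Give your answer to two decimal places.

3.55

SE_est = SD × √(r(1 − r)) = 7.500 × √0.224 ≈ 7.500 × 0.474 ≈ 3.553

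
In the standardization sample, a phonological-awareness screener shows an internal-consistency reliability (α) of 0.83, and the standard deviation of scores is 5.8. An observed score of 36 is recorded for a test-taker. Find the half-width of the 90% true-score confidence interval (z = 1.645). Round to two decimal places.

3.93

SEM = 5.80000×√(1 − 0.83000) ≃ 2.39140
Margin = 1.645 × 2.39140 ≃ 3.93386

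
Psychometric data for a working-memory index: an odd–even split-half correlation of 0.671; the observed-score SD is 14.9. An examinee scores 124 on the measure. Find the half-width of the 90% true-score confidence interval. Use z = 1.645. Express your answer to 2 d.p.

Full-length reliability (Spearman-Brown) = 2(0.671)/(1+0.671) ≈ 0.8031
SEM = 14.9000×√(1 − 0.8031) ≈ 6.6114
Half-width = 1.645×6.6114 ≈ 10.8758

10.88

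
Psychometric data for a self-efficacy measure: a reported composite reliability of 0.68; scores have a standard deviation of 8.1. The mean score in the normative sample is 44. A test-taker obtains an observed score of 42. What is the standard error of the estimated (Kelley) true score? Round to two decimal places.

SE_est = SD · √(r(1 − r)) = 8.100 · √0.218 ≃ 8.100 · 0.466 ≃ 3.778

3.78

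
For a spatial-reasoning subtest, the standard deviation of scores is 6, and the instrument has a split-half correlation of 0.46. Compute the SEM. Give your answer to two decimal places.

3.65

Full-length reliability (Spearman-Brown) = 2(0.46)/(1+0.46) ≈ 0.6301
The standard error of measurement is 6.0000×√(1 − 0.6301) ≈ 6.0000×0.6082 ≈ 3.6490.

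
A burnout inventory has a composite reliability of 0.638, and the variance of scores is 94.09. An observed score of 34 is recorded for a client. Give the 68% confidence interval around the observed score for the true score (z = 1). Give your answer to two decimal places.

SD = √94.09 = 9.700
SEM = 9.700×√(1 − 0.638) ≈ 5.836
Half-width = 1×5.836 ≈ 5.836
Interval: (28.164, 39.836)

[28.16, 39.84]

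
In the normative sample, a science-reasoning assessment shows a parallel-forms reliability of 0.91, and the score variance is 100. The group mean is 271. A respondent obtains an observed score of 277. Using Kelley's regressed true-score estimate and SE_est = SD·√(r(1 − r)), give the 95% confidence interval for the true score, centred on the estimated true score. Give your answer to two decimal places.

[270.85, 282.07]

SD = √100 = 10.00000
Estimated true score = 0.91000×277 + (1 − 0.91000)×271 ≈ 276.46000
SE_est = SD × √(r(1 − r)) = 10.00000 × √0.08190 ≈ 10.00000 × 0.28618 ≈ 2.86182
CI = 276.46000 ± 1.96 × 2.86182 → [270.85084, 282.06916]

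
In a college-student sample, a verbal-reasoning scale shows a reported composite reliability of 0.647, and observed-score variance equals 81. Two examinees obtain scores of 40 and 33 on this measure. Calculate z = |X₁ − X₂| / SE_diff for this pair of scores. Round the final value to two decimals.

0.93

σ = 81^(1/2) = 9.000
SEM = 9.000·√(1 − 0.647) ≃ 5.347
Standard error of the difference = 5.347·√2 ≃ 7.562
z = 7 / 7.562 ≃ 0.926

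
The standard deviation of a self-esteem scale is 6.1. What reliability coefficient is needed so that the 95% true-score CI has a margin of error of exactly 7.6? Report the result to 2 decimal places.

0.60

SEM needed = half-width / z = 7.6/1.96 ≈ 3.878
Required reliability = 1 − (SEM/SD)² = 1 − 0.404 ≈ 0.596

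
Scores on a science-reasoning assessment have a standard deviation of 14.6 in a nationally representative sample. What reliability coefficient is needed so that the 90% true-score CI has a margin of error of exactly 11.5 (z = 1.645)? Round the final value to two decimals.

Required SEM = 11.5 / 1.645 ≈ 6.9909
r = 1 − (6.9909/14.6)² ≈ 1 − 0.2293 ≈ 0.7707

0.77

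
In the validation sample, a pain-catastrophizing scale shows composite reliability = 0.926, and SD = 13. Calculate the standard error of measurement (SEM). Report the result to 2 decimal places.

3.54

SEM = 13.0000·√(1 − 0.9260) ≈ 3.5364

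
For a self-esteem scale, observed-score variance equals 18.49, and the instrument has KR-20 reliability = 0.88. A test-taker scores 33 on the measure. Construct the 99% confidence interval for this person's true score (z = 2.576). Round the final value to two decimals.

SD = √18.49 = 4.30000
SEM = 4.30000×√(1 − 0.88000) ≃ 1.48956
Margin = 2.576 × 1.48956 ≃ 3.83712
Interval: (29.16288, 36.83712)

[29.16, 36.84]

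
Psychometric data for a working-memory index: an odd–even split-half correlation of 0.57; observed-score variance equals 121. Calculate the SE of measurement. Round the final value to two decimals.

5.76

SD = √121 = 11.00000
Spearman-Brown: r = 2(0.57) / (1 + 0.57) = 1.14000 / 1.57000 ≈ 0.72611
SEM = 11.00000 × √(1 − 0.72611) = 11.00000 × √0.27389 ≈ 11.00000 × 0.52334 ≈ 5.75675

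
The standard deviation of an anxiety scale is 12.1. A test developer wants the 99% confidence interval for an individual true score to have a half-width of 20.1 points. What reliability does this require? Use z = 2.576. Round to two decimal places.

0.58

Required SEM = 20.1 / 2.576 ≈ 7.8028
Required reliability = 1 − (SEM/SD)² = 1 − 0.4158 ≈ 0.5842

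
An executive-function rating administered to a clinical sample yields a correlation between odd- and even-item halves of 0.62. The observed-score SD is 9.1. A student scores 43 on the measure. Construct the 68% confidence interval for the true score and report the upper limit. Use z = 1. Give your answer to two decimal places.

47.41

Full-length reliability (Spearman-Brown) = 2(0.62)/(1+0.62) ≈ 0.76543
SEM = 9.10000 · √(1 − 0.76543) = 9.10000 · √0.23457 ≈ 9.10000 · 0.48432 ≈ 4.40733
Half-width = 1·4.40733 ≈ 4.40733
Upper bound: 43 + 4.40733 = 47.40733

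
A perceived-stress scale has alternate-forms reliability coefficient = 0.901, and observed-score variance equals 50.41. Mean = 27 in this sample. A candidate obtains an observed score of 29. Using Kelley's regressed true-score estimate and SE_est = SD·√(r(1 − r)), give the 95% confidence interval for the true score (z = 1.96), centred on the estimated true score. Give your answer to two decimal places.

[24.65, 32.96]

SD = √50.41 = 7.10000
T̂ = 0.90100(29) + 0.09900(27) ≈ 28.80200
SE_est = 7.10000*√(0.90100*0.09900) ≈ 2.12050
CI = 28.80200 ± 1.96 * 2.12050 → [24.64582, 32.95818]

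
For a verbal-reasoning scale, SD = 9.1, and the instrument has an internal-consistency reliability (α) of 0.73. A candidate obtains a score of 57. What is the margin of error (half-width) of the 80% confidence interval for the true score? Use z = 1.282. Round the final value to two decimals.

SEM = 9.1000 · √(1 − 0.7300) = 9.1000 · √0.2700 ≈ 9.1000 · 0.5196 ≈ 4.7285
1.282 · SEM ≈ 6.0619

6.06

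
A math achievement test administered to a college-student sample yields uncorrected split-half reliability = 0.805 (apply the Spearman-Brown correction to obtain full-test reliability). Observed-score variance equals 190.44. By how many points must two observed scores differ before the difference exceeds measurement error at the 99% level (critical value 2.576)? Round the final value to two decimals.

σ = 190.44^(1/2) = 13.80000
Spearman-Brown: r = 2(0.805) / (1 + 0.805) = 1.61000 / 1.80500 ≈ 0.89197
SEM = 13.80000*√(1 − 0.89197) ≈ 4.53584
SE_diff = √2 * SEM ≈ 6.41465
Smallest detectable difference = 2.576*6.41465 ≈ 16.52413

16.52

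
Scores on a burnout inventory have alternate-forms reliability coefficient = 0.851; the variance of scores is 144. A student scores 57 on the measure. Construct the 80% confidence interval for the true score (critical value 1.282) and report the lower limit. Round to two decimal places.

SD = √144 ≈ 12.000
SEM = 12.000 * √(1 − 0.851) = 12.000 * √0.149 ≈ 12.000 * 0.386 ≈ 4.632
1.282 * SEM ≈ 5.938
Lower bound: 57 − 5.938 = 51.062

51.06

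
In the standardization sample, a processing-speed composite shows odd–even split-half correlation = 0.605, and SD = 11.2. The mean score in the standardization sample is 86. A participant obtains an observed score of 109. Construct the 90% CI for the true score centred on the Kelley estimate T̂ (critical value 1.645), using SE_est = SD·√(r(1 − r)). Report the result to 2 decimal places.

Spearman-Brown: r = 2(0.605) / (1 + 0.605) = 1.2100 / 1.6050 ≈ 0.7539
T̂ = r·X + (1 − r)·M = 0.7539*109 + 0.2461*86 ≈ 82.1745 + 21.1651 ≈ 103.3396
SE_est = 11.2000*√(0.7539*0.2461) ≈ 4.8243
CI = 103.3396 ± 1.645 * 4.8243 → [95.4036, 111.2755]

[95.40, 111.28]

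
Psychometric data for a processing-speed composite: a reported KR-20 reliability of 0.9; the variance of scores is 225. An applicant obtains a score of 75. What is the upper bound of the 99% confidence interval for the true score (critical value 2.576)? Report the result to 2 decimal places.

87.22

SD = √225 ≃ 15.000
SEM = 15.000 * √(1 − 0.900) = 15.000 * √0.100 ≃ 15.000 * 0.316 ≃ 4.743
Margin = 2.576 * 4.743 ≃ 12.219
Upper bound: 75 + 12.219 = 87.219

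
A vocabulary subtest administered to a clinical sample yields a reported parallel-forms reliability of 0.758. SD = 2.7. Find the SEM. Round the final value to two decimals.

SEM = 2.7000 × √(1 − 0.7580) = 2.7000 × √0.2420 ≃ 2.7000 × 0.4919 ≃ 1.3282

1.33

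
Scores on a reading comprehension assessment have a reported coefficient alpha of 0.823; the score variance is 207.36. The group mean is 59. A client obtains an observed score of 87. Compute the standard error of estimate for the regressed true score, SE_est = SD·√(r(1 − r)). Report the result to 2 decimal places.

5.50

SD = √207.36 ≈ 14.4000
SE_est = SD · √(r(1 − r)) = 14.4000 · √0.1457 ≈ 14.4000 · 0.3817 ≈ 5.4960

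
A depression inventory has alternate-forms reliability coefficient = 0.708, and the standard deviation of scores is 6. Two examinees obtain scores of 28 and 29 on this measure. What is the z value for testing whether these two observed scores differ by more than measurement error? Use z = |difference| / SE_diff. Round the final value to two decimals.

0.22

SEM = 6.000·√(1 − 0.708) ≈ 3.242
SE_diff = √2 · SEM ≈ 4.585
z = |28 − 29| / 4.585 = 1 / 4.585 ≈ 0.218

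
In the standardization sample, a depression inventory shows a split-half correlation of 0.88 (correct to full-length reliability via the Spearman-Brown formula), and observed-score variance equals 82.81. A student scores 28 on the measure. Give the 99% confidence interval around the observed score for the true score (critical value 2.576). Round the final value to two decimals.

σ = 82.81^(1/2) = 9.100
r_full = 2·0.88 / (1 + 0.88) ≃ 0.936
The standard error of measurement is 9.100*√(1 − 0.936) ≃ 9.100*0.253 ≃ 2.299.
Margin = 2.576 * 2.299 ≃ 5.922
CI = 28 ± 5.922 → [22.078, 33.922]

[22.08, 33.92]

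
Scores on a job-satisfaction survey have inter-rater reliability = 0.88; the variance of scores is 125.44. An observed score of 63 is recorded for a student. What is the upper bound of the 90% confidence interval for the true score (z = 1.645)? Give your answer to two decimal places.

69.38

SD = √125.44 = 11.200
The standard error of measurement is 11.200·√(1 − 0.880) ≃ 11.200·0.346 ≃ 3.880.
1.645 · SEM ≃ 6.382
Upper bound: 63 + 6.382 = 69.382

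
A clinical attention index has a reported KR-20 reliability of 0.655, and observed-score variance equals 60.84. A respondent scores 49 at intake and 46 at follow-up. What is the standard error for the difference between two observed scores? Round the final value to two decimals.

SD = √60.84 ≃ 7.8000
SEM = 7.8000 · √(1 − 0.6550) = 7.8000 · √0.3450 ≃ 7.8000 · 0.5874 ≃ 4.5815
Standard error of the difference = 4.5815·√2 ≃ 6.4792

6.48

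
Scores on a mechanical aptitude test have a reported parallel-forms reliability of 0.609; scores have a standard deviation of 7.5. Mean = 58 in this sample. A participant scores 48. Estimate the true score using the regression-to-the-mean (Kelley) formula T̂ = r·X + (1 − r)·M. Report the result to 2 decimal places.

Estimated true score = 0.6090×48 + (1 − 0.6090)×58 ≈ 51.9100

51.91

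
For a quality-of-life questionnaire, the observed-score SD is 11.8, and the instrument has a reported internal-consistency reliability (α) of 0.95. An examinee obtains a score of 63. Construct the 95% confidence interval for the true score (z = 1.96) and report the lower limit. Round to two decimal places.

57.83

SEM = 11.8000 × √(1 − 0.9500) = 11.8000 × √0.0500 ≈ 11.8000 × 0.2236 ≈ 2.6386
Half-width = 1.96×2.6386 ≈ 5.1716
Lower limit = 63 − 5.1716 ≈ 57.8284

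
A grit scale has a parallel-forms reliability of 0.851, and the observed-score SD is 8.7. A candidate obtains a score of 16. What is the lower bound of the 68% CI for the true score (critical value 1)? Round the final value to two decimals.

SEM = 8.7000×√(1 − 0.8510) ≃ 3.3582
1 × SEM ≃ 3.3582
Lower limit = 16 − 3.3582 ≃ 12.6418

12.64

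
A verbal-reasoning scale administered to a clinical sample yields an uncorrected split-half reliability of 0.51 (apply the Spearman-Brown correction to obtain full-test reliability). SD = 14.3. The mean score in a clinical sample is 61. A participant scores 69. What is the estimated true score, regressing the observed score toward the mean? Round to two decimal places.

Full-length reliability (Spearman-Brown) = 2(0.51)/(1+0.51) ≈ 0.6755
T̂ = r·X + (1 − r)·M = 0.6755·69 + 0.3245·61 ≈ 46.6093 + 19.7947 ≈ 66.4040

66.40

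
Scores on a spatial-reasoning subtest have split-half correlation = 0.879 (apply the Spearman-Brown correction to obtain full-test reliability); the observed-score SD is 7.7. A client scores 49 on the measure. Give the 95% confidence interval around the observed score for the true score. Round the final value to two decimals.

Spearman-Brown: r = 2(0.879) / (1 + 0.879) = 1.758 / 1.879 ≈ 0.936
SEM = 7.700 × √(1 − 0.936) = 7.700 × √0.064 ≈ 7.700 × 0.254 ≈ 1.954
1.96 × SEM ≈ 3.830
CI = 49 ± 3.830 → [45.170, 52.830]

[45.17, 52.83]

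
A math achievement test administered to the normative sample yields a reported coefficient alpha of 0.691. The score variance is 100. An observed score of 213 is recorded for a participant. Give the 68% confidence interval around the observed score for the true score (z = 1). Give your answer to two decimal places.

[207.44, 218.56]

SD = √100 = 10.000
SEM = 10.000 × √(1 − 0.691) = 10.000 × √0.309 ≃ 10.000 × 0.556 ≃ 5.559
Half-width = 1×5.559 ≃ 5.559
68% CI: 213 ± 5.559 = [207.441, 218.559]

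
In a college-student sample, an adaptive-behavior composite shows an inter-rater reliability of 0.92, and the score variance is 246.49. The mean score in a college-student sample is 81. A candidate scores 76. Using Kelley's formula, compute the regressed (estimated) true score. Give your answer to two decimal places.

76.40

T̂ = r·X + (1 − r)·M = 0.9200×76 + 0.0800×81 = 69.9200 + 6.4800 ≈ 76.4000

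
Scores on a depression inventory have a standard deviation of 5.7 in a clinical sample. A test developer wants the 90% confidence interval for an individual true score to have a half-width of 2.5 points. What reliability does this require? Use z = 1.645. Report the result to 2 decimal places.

SEM needed = half-width / z = 2.5/1.645 ≈ 1.520
r = 1 − (1.520/5.7)² ≈ 1 − 0.071 ≈ 0.929

0.93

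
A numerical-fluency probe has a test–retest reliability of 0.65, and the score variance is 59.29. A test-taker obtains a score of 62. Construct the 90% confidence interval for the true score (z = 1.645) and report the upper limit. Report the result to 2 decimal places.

σ = 59.29^(1/2) = 7.7000
SEM = 7.7000·√(1 − 0.6500) ≈ 4.5554
Margin = 1.645 · 4.5554 ≈ 7.4936
Upper limit = 62 + 7.4936 ≈ 69.4936

69.49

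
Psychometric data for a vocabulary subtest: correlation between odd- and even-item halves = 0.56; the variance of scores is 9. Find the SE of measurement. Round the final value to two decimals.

1.59

σ = 9^(1/2) = 3.00000
r_full = 2·0.56 / (1 + 0.56) ≈ 0.71795
SEM = 3.00000 × √(1 − 0.71795) = 3.00000 × √0.28205 ≈ 3.00000 × 0.53109 ≈ 1.59326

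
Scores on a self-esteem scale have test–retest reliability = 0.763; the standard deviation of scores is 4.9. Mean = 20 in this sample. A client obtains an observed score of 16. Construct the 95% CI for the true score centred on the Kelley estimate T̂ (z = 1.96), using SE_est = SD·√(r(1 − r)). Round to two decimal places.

[12.86, 21.03]

T̂ = r·X + (1 − r)·M = 0.76300·16 + 0.23700·20 = 12.20800 + 4.74000 ≃ 16.94800
SE_est = 4.90000·√[r(1 − r)] ≃ 2.08369
95% CI: 16.94800 ± 4.08403 ≃ (12.86397, 21.03203)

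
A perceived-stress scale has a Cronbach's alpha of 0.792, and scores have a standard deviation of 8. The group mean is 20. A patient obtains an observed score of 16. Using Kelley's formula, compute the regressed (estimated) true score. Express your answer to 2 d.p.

Estimated true score = 0.7920·16 + (1 − 0.7920)·20 ≈ 16.8320

16.83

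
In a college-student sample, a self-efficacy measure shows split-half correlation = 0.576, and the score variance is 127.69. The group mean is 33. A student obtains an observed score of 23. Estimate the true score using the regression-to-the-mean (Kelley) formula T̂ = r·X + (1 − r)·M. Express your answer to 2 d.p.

r_full = 2·0.576 / (1 + 0.576) ≈ 0.7310
T̂ = 0.7310(23) + 0.2690(33) ≈ 25.6904

25.69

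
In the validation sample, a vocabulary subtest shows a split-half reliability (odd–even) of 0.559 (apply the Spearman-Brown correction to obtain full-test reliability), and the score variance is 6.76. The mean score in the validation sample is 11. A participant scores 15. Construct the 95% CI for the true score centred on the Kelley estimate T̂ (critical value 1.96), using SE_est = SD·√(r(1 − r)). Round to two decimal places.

[11.57, 16.16]

SD = √6.76 = 2.60000
Full-length reliability (Spearman-Brown) = 2(0.559)/(1+0.559) ≈ 0.71713
T̂ = 0.71713(15) + 0.28287(11) ≈ 13.86851
SE_est = SD * √(r(1 − r)) = 2.60000 * √0.20286 ≈ 2.60000 * 0.45040 ≈ 1.17103
95% CI: 13.86851 ± 2.29522 ≈ (11.57329, 16.16372)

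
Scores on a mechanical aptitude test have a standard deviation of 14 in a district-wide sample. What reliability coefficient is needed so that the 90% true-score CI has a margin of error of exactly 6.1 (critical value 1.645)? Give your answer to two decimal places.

Required SEM = 6.1 / 1.645 ≈ 3.7082
r = 1 − (SEM / SD)² = 1 − (3.7082 / 14)² ≈ 1 − 0.0702 ≈ 0.9298

0.93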